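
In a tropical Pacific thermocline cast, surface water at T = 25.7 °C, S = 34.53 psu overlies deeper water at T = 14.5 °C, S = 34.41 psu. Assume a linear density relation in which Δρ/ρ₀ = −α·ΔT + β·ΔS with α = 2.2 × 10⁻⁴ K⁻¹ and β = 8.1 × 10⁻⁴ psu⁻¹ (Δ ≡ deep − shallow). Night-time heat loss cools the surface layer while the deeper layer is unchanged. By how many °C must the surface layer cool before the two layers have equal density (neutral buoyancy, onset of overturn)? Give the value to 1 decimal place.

Neutral buoyancy requires Δρ = 0, i.e. −α(T_deep − T_surf′) + β(S_deep − S_surf) = 0.
T_surf′ = T_deep − (β/α)·ΔS = 14.5 − (8.1 × 10⁻⁴/2.2 × 10⁻⁴)·(-0.12) = 14.942 °C.
Cooling required: 25.7 − (14.942) = 10.758 °C.

10.8 °C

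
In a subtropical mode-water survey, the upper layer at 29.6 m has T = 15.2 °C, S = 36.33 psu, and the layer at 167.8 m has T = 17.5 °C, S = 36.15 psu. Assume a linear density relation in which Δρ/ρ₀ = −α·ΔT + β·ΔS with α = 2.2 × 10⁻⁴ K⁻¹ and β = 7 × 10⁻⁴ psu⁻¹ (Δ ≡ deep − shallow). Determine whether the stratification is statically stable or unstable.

ΔT = 17.5 − 15.2 = +2.3 K and ΔS = 36.15 − 36.33 = -0.18 psu (deep − shallow).
−αΔT = -5.06 × 10⁻⁴; βΔS = -1.26 × 10⁻⁴; sum Δρ/ρ₀ = -6.32 × 10⁻⁴.
Δρ/ρ₀ < 0, so Δρ < 0: deeper water is lighter → statically unstable; the column would overturn.

unstable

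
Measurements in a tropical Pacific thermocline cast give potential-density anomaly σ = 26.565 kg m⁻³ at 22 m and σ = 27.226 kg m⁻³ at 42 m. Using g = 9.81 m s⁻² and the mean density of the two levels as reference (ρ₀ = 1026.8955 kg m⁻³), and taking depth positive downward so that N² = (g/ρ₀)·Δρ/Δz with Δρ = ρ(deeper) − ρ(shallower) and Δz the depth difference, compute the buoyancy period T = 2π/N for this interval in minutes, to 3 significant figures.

5.89 min

Δρ = 1027.226 − 1026.565 = 0.661 kg m⁻³ over Δz = 42 − 22 = 20 m.
N² = (9.81/1026.8955) × (0.661/20) = 3.1573 × 10⁻⁴ s⁻².
N = √(3.1573 × 10⁻⁴) = 0.017769 rad s⁻¹, so T = 2π/N = 353.60 s = 5.8933 min ≈ 5.89 min.
A positive N² confirms static stability across the interval.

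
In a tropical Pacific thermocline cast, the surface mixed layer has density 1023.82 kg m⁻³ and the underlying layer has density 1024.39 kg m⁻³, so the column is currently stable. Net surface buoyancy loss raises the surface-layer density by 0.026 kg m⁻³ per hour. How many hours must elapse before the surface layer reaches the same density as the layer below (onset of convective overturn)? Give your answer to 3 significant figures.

Density deficit of the surface layer: 1024.39 − 1023.82 = 0.57 kg m⁻³.
Required change = 0.57 / 0.026 = 21.9 hours.

21.9 hours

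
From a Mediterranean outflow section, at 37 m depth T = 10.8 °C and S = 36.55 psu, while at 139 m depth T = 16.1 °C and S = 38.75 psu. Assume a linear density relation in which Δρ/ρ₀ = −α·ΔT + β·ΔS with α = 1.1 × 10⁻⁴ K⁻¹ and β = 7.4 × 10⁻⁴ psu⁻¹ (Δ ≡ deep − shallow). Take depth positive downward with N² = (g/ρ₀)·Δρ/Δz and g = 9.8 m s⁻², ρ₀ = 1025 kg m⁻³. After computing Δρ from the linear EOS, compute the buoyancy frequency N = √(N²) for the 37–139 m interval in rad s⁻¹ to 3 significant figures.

0.0100 rad s⁻¹

ΔT = +5.3 K, ΔS = +2.20 psu (deep − shallow).
Δρ/ρ₀ = −αΔT + βΔS = -5.83 × 10⁻⁴ + 1.628 × 10⁻³ = 1.045 × 10⁻³, so Δρ ≈ 1.071 kg m⁻³.
N² = (g/ρ₀)·Δρ/Δz = g·(Δρ/ρ₀)/Δz = 9.8 × 1.045 × 10⁻³ / 102 = 1.0040 × 10⁻⁴ s⁻².
N = √(1.0040 × 10⁻⁴) = 0.010020 rad s⁻¹ ≈ 0.0100 rad s⁻¹.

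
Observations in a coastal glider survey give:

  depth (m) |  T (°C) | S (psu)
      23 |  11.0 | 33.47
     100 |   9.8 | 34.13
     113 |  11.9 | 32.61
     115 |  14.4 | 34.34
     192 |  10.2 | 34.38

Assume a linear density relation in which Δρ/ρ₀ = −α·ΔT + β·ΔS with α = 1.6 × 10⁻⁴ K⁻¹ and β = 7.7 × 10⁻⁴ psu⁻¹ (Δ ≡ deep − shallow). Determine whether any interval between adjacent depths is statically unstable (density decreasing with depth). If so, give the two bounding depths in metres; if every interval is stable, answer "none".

100–113 m

Evaluate Δρ/ρ₀ = −αΔT + βΔS across each adjacent pair:
  23–100 m: −αΔT+βΔS = −(1.6 × 10⁻⁴)(-1.2)+(7.7 × 10⁻⁴)(+0.66) = 7.0 × 10⁻⁴ → stable
  100–113 m: −αΔT+βΔS = −(1.6 × 10⁻⁴)(+2.1)+(7.7 × 10⁻⁴)(-1.52) = -1.5 × 10⁻³ → UNSTABLE
  113–115 m: −αΔT+βΔS = −(1.6 × 10⁻⁴)(+2.5)+(7.7 × 10⁻⁴)(+1.73) = 9.3 × 10⁻⁴ → stable
  115–192 m: −αΔT+βΔS = −(1.6 × 10⁻⁴)(-4.2)+(7.7 × 10⁻⁴)(+0.04) = 7.0 × 10⁻⁴ → stable
The 100–113 m interval has Δρ < 0: lighter water underlies denser water.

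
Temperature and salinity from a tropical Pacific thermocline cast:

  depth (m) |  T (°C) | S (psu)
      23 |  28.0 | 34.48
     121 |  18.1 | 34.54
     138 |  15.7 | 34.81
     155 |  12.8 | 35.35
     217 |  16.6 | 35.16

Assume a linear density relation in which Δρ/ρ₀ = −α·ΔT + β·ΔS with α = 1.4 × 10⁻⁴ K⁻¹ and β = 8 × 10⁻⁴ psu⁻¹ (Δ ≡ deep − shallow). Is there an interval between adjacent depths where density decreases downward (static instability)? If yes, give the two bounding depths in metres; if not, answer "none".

Evaluate Δρ/ρ₀ = −αΔT + βΔS across each adjacent pair:
  23–121 m: −αΔT+βΔS = −(1.4 × 10⁻⁴)(-9.9)+(8 × 10⁻⁴)(+0.06) = 1.4 × 10⁻³ → stable
  121–138 m: −αΔT+βΔS = −(1.4 × 10⁻⁴)(-2.4)+(8 × 10⁻⁴)(+0.27) = 5.5 × 10⁻⁴ → stable
  138–155 m: −αΔT+βΔS = −(1.4 × 10⁻⁴)(-2.9)+(8 × 10⁻⁴)(+0.54) = 8.4 × 10⁻⁴ → stable
  155–217 m: −αΔT+βΔS = −(1.4 × 10⁻⁴)(+3.8)+(8 × 10⁻⁴)(-0.19) = -6.8 × 10⁻⁴ → UNSTABLE
The 155–217 m interval has Δρ < 0: lighter water underlies denser water.

155–217 m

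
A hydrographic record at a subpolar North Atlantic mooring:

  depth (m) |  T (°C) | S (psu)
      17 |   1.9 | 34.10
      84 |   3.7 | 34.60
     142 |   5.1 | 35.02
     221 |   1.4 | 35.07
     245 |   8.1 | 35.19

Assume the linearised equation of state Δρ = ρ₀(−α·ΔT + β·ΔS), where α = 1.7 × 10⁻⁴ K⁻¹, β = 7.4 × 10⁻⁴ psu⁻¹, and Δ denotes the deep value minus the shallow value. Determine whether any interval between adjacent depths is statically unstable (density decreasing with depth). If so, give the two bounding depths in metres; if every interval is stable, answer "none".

Evaluate Δρ/ρ₀ = −αΔT + βΔS across each adjacent pair:
  17–84 m: −αΔT+βΔS = −(1.7 × 10⁻⁴)(+1.8)+(7.4 × 10⁻⁴)(+0.50) = 6.4 × 10⁻⁵ → stable
  84–142 m: −αΔT+βΔS = −(1.7 × 10⁻⁴)(+1.4)+(7.4 × 10⁻⁴)(+0.42) = 7.3 × 10⁻⁵ → stable
  142–221 m: −αΔT+βΔS = −(1.7 × 10⁻⁴)(-3.7)+(7.4 × 10⁻⁴)(+0.05) = 6.7 × 10⁻⁴ → stable
  221–245 m: −αΔT+βΔS = −(1.7 × 10⁻⁴)(+6.7)+(7.4 × 10⁻⁴)(+0.12) = -1.1 × 10⁻³ → UNSTABLE
The 221–245 m interval has Δρ < 0: lighter water underlies denser water.

221–245 m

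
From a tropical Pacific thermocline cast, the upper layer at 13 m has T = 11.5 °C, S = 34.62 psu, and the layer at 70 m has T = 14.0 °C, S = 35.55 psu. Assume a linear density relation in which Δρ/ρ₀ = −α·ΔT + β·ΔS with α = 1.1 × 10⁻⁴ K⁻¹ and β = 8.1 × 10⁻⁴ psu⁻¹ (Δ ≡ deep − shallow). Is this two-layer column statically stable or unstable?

ΔT = 14.0 − 11.5 = +2.5 K and ΔS = 35.55 − 34.62 = +0.93 psu (deep − shallow).
−αΔT = -2.75 × 10⁻⁴; βΔS = 7.533 × 10⁻⁴; sum Δρ/ρ₀ = 4.783 × 10⁻⁴.
Δρ/ρ₀ > 0, so Δρ > 0: deeper water is denser → statically stable.

stable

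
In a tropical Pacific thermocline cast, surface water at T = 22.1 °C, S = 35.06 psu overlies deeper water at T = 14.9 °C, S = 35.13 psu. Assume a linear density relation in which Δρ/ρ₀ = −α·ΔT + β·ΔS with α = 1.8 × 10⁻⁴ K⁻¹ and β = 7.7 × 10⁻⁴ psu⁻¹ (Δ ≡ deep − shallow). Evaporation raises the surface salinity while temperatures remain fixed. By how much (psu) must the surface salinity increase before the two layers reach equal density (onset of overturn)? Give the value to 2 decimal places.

Neutral buoyancy requires −α(T_deep − T_surf) + β(S_deep − S_surf′) = 0.
S_surf′ = S_deep − (α/β)·ΔT = 35.13 − (1.8 × 10⁻⁴/7.7 × 10⁻⁴)·(-7.2) = 36.8131 psu.
Increase required: 36.8131 − 35.06 = 1.7531 psu.

1.75 psu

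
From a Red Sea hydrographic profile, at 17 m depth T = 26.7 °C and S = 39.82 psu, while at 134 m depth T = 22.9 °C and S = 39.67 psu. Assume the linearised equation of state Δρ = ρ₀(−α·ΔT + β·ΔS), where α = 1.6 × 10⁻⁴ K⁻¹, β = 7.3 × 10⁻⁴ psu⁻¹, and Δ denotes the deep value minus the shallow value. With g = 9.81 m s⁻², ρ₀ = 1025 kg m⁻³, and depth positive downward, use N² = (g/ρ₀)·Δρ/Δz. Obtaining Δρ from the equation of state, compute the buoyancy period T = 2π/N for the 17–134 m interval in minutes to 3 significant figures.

16.2 min

ΔT = -3.8 K, ΔS = -0.15 psu (deep − shallow).
Δρ/ρ₀ = −αΔT + βΔS = 6.08 × 10⁻⁴ − 1.095 × 10⁻⁴ = 4.985 × 10⁻⁴, so Δρ ≈ 0.5110 kg m⁻³.
N² = (g/ρ₀)·Δρ/Δz = g·(Δρ/ρ₀)/Δz = 9.81 × 4.985 × 10⁻⁴ / 117 = 4.1797 × 10⁻⁵ s⁻².
N = √(4.1797 × 10⁻⁵) = 6.4651 × 10⁻³ rad s⁻¹ → T = 2π/N = 971.86 s = 16.198 min ≈ 16.2 min.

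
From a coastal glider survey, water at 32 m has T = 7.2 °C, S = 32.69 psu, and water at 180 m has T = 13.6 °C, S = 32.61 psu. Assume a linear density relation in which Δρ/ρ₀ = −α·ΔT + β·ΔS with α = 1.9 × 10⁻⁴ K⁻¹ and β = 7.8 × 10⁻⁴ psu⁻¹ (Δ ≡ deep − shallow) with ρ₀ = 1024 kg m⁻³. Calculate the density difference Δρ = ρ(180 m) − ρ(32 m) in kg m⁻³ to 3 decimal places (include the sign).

-1.309 kg m⁻³

ΔT = +6.4 K, ΔS = -0.08 psu (deep − shallow).
Δρ/ρ₀ = −(1.9 × 10⁻⁴)(+6.4) + (7.8 × 10⁻⁴)(-0.08) = -1.2784 × 10⁻³.
Δρ = 1024 × (-1.2784 × 10⁻³) = -1.309 kg m⁻³.
Negative Δρ: lighter below, statically unstable.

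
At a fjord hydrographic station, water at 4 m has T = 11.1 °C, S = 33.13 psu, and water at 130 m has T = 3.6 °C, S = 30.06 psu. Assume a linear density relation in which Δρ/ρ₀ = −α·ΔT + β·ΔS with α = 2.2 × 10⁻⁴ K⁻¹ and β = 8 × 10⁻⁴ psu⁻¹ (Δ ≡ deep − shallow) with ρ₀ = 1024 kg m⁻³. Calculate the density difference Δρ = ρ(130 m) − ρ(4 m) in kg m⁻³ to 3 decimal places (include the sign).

-0.825 kg m⁻³

ΔT = -7.5 K, ΔS = -3.07 psu (deep − shallow).
Δρ/ρ₀ = −(2.2 × 10⁻⁴)(-7.5) + (8 × 10⁻⁴)(-3.07) = -8.06 × 10⁻⁴.
Δρ = 1024 × (-8.06 × 10⁻⁴) = -0.825 kg m⁻³.
Negative Δρ: lighter below, statically unstable.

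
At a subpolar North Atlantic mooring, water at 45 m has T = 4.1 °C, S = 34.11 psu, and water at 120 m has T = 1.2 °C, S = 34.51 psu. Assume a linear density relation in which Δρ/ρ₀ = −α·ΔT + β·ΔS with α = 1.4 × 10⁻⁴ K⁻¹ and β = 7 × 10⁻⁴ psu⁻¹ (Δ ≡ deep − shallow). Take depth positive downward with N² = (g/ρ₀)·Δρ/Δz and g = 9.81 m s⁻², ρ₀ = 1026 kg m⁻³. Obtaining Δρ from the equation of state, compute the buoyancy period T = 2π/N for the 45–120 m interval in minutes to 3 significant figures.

11.1 min

ΔT = -2.9 K, ΔS = +0.40 psu (deep − shallow).
Δρ/ρ₀ = −αΔT + βΔS = 4.06 × 10⁻⁴ + 2.80 × 10⁻⁴ = 6.86 × 10⁻⁴, so Δρ ≈ 0.7038 kg m⁻³.
N² = (g/ρ₀)·Δρ/Δz = g·(Δρ/ρ₀)/Δz = 9.81 × 6.86 × 10⁻⁴ / 75 = 8.9729 × 10⁻⁵ s⁻².
N = √(8.9729 × 10⁻⁵) = 9.4725 × 10⁻³ rad s⁻¹ → T = 2π/N = 663.31 s = 11.055 min ≈ 11.1 min.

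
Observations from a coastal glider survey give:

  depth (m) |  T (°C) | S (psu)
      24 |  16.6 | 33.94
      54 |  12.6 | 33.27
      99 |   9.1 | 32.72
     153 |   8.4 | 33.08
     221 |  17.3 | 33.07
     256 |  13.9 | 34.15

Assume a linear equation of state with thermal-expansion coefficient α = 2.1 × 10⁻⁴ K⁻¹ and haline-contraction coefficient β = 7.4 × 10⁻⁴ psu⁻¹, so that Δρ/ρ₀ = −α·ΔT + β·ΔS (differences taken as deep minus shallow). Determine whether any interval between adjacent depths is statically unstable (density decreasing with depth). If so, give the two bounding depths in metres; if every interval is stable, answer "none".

153–221 m

Evaluate Δρ/ρ₀ = −αΔT + βΔS across each adjacent pair:
  24–54 m: −αΔT+βΔS = −(2.1 × 10⁻⁴)(-4.0)+(7.4 × 10⁻⁴)(-0.67) = 3.4 × 10⁻⁴ → stable
  54–99 m: −αΔT+βΔS = −(2.1 × 10⁻⁴)(-3.5)+(7.4 × 10⁻⁴)(-0.55) = 3.3 × 10⁻⁴ → stable
  99–153 m: −αΔT+βΔS = −(2.1 × 10⁻⁴)(-0.7)+(7.4 × 10⁻⁴)(+0.36) = 4.1 × 10⁻⁴ → stable
  153–221 m: −αΔT+βΔS = −(2.1 × 10⁻⁴)(+8.9)+(7.4 × 10⁻⁴)(-0.01) = -1.9 × 10⁻³ → UNSTABLE
  221–256 m: −αΔT+βΔS = −(2.1 × 10⁻⁴)(-3.4)+(7.4 × 10⁻⁴)(+1.08) = 1.5 × 10⁻³ → stable
The 153–221 m interval has Δρ < 0: lighter water underlies denser water.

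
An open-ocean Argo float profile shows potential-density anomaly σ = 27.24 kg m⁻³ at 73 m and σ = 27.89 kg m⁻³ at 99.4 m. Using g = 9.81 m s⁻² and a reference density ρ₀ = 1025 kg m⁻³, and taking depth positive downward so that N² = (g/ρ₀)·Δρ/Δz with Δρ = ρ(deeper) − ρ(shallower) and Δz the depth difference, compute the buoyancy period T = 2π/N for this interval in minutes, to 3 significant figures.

6.82 min

Δρ = 1027.89 − 1027.24 = 0.65 kg m⁻³ over Δz = 99.4 − 73 = 26.4 m.
N² = (9.81/1025) × (0.65/26.4) = 2.3564 × 10⁻⁴ s⁻².
N = √(2.3564 × 10⁻⁴) = 0.015351 rad s⁻¹, so T = 2π/N = 409.30 s = 6.8217 min ≈ 6.82 min.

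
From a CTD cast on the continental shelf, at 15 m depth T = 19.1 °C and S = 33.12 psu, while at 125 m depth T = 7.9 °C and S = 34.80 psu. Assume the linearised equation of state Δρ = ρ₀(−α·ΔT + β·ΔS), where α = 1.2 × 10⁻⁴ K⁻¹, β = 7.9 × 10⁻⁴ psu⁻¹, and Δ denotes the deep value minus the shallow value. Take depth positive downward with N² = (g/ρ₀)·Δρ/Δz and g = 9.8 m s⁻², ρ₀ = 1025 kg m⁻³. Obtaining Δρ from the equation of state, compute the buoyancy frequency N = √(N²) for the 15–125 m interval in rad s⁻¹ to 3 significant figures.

ΔT = -11.2 K, ΔS = +1.68 psu (deep − shallow).
Δρ/ρ₀ = −αΔT + βΔS = 1.344 × 10⁻³ + 1.3272 × 10⁻³ = 2.6712 × 10⁻³, so Δρ ≈ 2.738 kg m⁻³.
N² = (g/ρ₀)·Δρ/Δz = g·(Δρ/ρ₀)/Δz = 9.8 × 2.6712 × 10⁻³ / 110 = 2.3798 × 10⁻⁴ s⁻².
N = √(2.3798 × 10⁻⁴) = 0.015427 rad s⁻¹ ≈ 0.0154 rad s⁻¹.

0.0154 rad s⁻¹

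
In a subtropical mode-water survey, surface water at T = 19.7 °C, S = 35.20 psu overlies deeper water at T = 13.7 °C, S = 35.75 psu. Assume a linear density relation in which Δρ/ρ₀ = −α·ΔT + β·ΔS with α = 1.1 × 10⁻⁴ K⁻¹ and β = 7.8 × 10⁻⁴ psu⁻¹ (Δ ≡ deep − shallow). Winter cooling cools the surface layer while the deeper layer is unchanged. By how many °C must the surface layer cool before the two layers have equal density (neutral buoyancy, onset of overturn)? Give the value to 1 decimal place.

Neutral buoyancy requires Δρ = 0, i.e. −α(T_deep − T_surf′) + β(S_deep − S_surf) = 0.
T_surf′ = T_deep − (β/α)·ΔS = 13.7 − (7.8 × 10⁻⁴/1.1 × 10⁻⁴)·(+0.55) = 9.800 °C.
Cooling required: 19.7 − (9.800) = 9.900 °C.

9.9 °C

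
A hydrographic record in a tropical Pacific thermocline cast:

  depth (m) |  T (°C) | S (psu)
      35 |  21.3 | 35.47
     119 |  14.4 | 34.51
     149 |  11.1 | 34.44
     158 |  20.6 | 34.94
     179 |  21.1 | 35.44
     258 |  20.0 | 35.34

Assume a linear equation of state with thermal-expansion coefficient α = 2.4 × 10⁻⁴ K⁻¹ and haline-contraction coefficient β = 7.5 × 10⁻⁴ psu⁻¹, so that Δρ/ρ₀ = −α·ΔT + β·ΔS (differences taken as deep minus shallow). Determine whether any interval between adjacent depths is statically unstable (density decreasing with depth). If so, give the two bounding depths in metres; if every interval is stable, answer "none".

Evaluate Δρ/ρ₀ = −αΔT + βΔS across each adjacent pair:
  35–119 m: −αΔT+βΔS = −(2.4 × 10⁻⁴)(-6.9)+(7.5 × 10⁻⁴)(-0.96) = 9.4 × 10⁻⁴ → stable
  119–149 m: −αΔT+βΔS = −(2.4 × 10⁻⁴)(-3.3)+(7.5 × 10⁻⁴)(-0.07) = 7.4 × 10⁻⁴ → stable
  149–158 m: −αΔT+βΔS = −(2.4 × 10⁻⁴)(+9.5)+(7.5 × 10⁻⁴)(+0.50) = -1.9 × 10⁻³ → UNSTABLE
  158–179 m: −αΔT+βΔS = −(2.4 × 10⁻⁴)(+0.5)+(7.5 × 10⁻⁴)(+0.50) = 2.6 × 10⁻⁴ → stable
  179–258 m: −αΔT+βΔS = −(2.4 × 10⁻⁴)(-1.1)+(7.5 × 10⁻⁴)(-0.10) = 1.9 × 10⁻⁴ → stable
The 149–158 m interval has Δρ < 0: lighter water underlies denser water.

149–158 m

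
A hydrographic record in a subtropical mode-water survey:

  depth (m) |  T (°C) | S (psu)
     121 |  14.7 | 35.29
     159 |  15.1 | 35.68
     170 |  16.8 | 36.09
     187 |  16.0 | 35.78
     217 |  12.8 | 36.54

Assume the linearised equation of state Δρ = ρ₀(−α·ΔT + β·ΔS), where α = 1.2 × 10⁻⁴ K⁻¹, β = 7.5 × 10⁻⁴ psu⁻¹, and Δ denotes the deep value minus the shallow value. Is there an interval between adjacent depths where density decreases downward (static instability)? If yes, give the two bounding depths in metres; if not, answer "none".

Evaluate Δρ/ρ₀ = −αΔT + βΔS across each adjacent pair:
  121–159 m: −αΔT+βΔS = −(1.2 × 10⁻⁴)(+0.4)+(7.5 × 10⁻⁴)(+0.39) = 2.4 × 10⁻⁴ → stable
  159–170 m: −αΔT+βΔS = −(1.2 × 10⁻⁴)(+1.7)+(7.5 × 10⁻⁴)(+0.41) = 1.0 × 10⁻⁴ → stable
  170–187 m: −αΔT+βΔS = −(1.2 × 10⁻⁴)(-0.8)+(7.5 × 10⁻⁴)(-0.31) = -1.4 × 10⁻⁴ → UNSTABLE
  187–217 m: −αΔT+βΔS = −(1.2 × 10⁻⁴)(-3.2)+(7.5 × 10⁻⁴)(+0.76) = 9.5 × 10⁻⁴ → stable
The 170–187 m interval has Δρ < 0: lighter water underlies denser water.

170–187 m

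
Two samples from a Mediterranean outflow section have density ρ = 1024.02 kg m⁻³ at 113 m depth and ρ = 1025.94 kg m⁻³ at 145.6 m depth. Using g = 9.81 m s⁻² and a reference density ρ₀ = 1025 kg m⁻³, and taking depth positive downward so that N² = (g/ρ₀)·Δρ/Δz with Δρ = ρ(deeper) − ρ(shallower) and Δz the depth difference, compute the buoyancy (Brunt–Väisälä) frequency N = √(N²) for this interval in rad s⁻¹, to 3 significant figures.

Δρ = 1025.94 − 1024.02 = 1.92 kg m⁻³ over Δz = 145.6 − 113 = 32.6 m.
N² = (9.81/1025) × (1.92/32.6) = 5.6367 × 10⁻⁴ s⁻².
N = √(5.6367 × 10⁻⁴) = 0.023742 rad s⁻¹ ≈ 0.0237 rad s⁻¹.

0.0237 rad s⁻¹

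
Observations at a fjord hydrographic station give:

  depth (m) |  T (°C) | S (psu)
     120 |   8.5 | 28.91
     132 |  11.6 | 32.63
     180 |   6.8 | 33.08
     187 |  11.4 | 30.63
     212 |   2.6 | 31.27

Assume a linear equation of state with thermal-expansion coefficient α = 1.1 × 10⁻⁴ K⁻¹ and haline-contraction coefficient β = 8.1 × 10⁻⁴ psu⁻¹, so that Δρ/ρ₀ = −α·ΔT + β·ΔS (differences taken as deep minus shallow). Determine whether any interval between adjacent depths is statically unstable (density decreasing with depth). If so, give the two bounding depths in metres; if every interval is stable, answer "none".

Evaluate Δρ/ρ₀ = −αΔT + βΔS across each adjacent pair:
  120–132 m: −αΔT+βΔS = −(1.1 × 10⁻⁴)(+3.1)+(8.1 × 10⁻⁴)(+3.72) = 2.7 × 10⁻³ → stable
  132–180 m: −αΔT+βΔS = −(1.1 × 10⁻⁴)(-4.8)+(8.1 × 10⁻⁴)(+0.45) = 8.9 × 10⁻⁴ → stable
  180–187 m: −αΔT+βΔS = −(1.1 × 10⁻⁴)(+4.6)+(8.1 × 10⁻⁴)(-2.45) = -2.5 × 10⁻³ → UNSTABLE
  187–212 m: −αΔT+βΔS = −(1.1 × 10⁻⁴)(-8.8)+(8.1 × 10⁻⁴)(+0.64) = 1.5 × 10⁻³ → stable
The 180–187 m interval has Δρ < 0: lighter water underlies denser water.

180–187 m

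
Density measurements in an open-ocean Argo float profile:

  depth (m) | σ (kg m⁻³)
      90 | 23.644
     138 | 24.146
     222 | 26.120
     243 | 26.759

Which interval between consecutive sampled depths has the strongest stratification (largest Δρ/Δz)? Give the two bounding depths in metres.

Compute the density gradient over each adjacent pair:
  90–138 m: Δρ/Δz = 0.502/48 = 0.010 kg m⁻⁴
  138–222 m: Δρ/Δz = 1.974/84 = 0.024 kg m⁻⁴
  222–243 m: Δρ/Δz = 0.639/21 = 0.030 kg m⁻⁴
The largest gradient is in the 222–243 m interval — the pycnocline.

222–243 m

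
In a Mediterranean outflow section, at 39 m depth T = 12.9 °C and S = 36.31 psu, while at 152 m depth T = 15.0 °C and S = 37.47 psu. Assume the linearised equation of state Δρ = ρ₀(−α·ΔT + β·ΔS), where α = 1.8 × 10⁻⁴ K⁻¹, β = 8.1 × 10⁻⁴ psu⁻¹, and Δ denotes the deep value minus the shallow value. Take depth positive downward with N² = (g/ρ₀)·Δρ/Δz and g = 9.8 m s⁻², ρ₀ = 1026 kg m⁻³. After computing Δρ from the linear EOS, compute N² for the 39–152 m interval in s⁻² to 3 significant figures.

ΔT = +2.1 K, ΔS = +1.16 psu (deep − shallow).
Δρ/ρ₀ = −αΔT + βΔS = -3.78 × 10⁻⁴ + 9.396 × 10⁻⁴ = 5.616 × 10⁻⁴, so Δρ ≈ 0.5762 kg m⁻³.
N² = (g/ρ₀)·Δρ/Δz = g·(Δρ/ρ₀)/Δz = 9.8 × 5.616 × 10⁻⁴ / 113 = 4.8705 × 10⁻⁵ s⁻² ≈ 4.87 × 10⁻⁵ s⁻².

4.87 × 10⁻⁵ s⁻²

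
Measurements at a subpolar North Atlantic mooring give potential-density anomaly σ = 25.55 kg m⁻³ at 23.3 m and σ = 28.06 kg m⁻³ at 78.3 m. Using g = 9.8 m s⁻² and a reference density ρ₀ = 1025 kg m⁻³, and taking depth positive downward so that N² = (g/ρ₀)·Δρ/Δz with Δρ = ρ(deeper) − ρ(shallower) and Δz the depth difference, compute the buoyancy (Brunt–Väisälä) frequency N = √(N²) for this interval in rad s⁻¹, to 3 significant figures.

Δρ = 1028.06 − 1025.55 = 2.51 kg m⁻³ over Δz = 78.3 − 23.3 = 55 m.
N² = (9.8/1025) × (2.51/55) = 4.3633 × 10⁻⁴ s⁻².
N = √(4.3633 × 10⁻⁴) = 0.020889 rad s⁻¹ ≈ 0.0209 rad s⁻¹.

0.0209 rad s⁻¹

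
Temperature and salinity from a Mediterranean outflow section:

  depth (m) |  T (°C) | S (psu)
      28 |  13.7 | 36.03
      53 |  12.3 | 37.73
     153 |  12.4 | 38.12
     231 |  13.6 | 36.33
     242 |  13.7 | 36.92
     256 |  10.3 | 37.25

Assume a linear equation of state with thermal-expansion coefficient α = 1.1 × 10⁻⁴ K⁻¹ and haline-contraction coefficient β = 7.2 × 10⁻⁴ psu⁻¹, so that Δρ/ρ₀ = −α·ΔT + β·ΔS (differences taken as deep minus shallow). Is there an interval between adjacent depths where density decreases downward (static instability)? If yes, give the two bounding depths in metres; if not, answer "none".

153–231 m

Evaluate Δρ/ρ₀ = −αΔT + βΔS across each adjacent pair:
  28–53 m: −αΔT+βΔS = −(1.1 × 10⁻⁴)(-1.4)+(7.2 × 10⁻⁴)(+1.70) = 1.4 × 10⁻³ → stable
  53–153 m: −αΔT+βΔS = −(1.1 × 10⁻⁴)(+0.1)+(7.2 × 10⁻⁴)(+0.39) = 2.7 × 10⁻⁴ → stable
  153–231 m: −αΔT+βΔS = −(1.1 × 10⁻⁴)(+1.2)+(7.2 × 10⁻⁴)(-1.79) = -1.4 × 10⁻³ → UNSTABLE
  231–242 m: −αΔT+βΔS = −(1.1 × 10⁻⁴)(+0.1)+(7.2 × 10⁻⁴)(+0.59) = 4.1 × 10⁻⁴ → stable
  242–256 m: −αΔT+βΔS = −(1.1 × 10⁻⁴)(-3.4)+(7.2 × 10⁻⁴)(+0.33) = 6.1 × 10⁻⁴ → stable
The 153–231 m interval has Δρ < 0: lighter water underlies denser water.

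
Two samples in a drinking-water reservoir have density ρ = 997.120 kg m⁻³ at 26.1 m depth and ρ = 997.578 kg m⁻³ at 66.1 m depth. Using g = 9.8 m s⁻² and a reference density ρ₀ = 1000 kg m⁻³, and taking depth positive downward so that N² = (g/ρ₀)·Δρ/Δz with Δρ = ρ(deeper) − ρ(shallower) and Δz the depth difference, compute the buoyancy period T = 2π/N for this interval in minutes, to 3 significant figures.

9.89 min

Δρ = 997.578 − 997.120 = 0.458 kg m⁻³ over Δz = 66.1 − 26.1 = 40 m.
N² = (9.8/1000) × (0.458/40) = 1.1221 × 10⁻⁴ s⁻².
N = √(1.1221 × 10⁻⁴) = 0.010593 rad s⁻¹, so T = 2π/N = 593.15 s = 9.8858 min ≈ 9.89 min.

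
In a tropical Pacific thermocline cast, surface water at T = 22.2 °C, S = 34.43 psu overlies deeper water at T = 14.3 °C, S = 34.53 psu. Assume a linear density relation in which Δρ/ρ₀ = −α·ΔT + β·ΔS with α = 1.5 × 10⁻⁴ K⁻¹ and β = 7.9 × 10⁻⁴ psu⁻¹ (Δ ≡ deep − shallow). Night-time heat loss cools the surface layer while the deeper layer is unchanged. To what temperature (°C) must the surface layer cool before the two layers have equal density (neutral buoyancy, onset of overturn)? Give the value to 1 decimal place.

Neutral buoyancy requires Δρ = 0, i.e. −α(T_deep − T_surf′) + β(S_deep − S_surf) = 0.
T_surf′ = T_deep − (β/α)·ΔS = 14.3 − (7.9 × 10⁻⁴/1.5 × 10⁻⁴)·(+0.10) = 13.773 °C.
Cooling required: 22.2 − (13.773) = 8.427 °C.

13.8 °C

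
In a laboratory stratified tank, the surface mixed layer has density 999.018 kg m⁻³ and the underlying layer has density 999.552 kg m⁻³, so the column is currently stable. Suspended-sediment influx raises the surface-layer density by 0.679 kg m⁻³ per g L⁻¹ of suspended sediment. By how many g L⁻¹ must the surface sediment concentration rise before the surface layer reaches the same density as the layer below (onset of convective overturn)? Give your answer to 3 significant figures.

Density deficit of the surface layer: 999.552 − 999.018 = 0.534 kg m⁻³.
Required change = 0.534 / 0.679 = 0.786 g L⁻¹.

0.786 g L⁻¹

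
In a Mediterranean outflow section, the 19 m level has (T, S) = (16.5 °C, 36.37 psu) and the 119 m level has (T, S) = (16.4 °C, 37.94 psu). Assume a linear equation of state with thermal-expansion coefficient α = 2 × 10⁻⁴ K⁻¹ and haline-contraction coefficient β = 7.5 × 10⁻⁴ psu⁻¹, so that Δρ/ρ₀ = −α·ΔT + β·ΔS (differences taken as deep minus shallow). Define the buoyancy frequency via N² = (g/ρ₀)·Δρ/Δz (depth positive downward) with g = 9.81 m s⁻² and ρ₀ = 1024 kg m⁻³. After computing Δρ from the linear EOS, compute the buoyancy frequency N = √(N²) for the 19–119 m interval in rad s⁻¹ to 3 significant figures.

0.0108 rad s⁻¹

ΔT = -0.1 K, ΔS = +1.57 psu (deep − shallow).
Δρ/ρ₀ = −αΔT + βΔS = 2.00 × 10⁻⁵ + 1.1775 × 10⁻³ = 1.1975 × 10⁻³, so Δρ ≈ 1.226 kg m⁻³.
N² = (g/ρ₀)·Δρ/Δz = g·(Δρ/ρ₀)/Δz = 9.81 × 1.1975 × 10⁻³ / 100 = 1.1747 × 10⁻⁴ s⁻².
N = √(1.1747 × 10⁻⁴) = 0.010838 rad s⁻¹ ≈ 0.0108 rad s⁻¹.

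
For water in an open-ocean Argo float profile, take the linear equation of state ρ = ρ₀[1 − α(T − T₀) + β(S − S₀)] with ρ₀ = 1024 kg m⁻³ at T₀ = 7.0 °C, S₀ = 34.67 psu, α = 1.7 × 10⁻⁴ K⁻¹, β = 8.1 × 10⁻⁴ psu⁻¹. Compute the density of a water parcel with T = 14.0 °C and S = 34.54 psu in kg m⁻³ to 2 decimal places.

1022.67 kg m⁻³

T − T₀ = +7.0 K, S − S₀ = -0.13 psu.
Bracket = 1 − α·(+7.0) + β·(-0.13) = 1 + (-1.2953 × 10⁻³) = 0.9987047.
ρ = 1024 × 0.9987047 = 1022.67 kg m⁻³.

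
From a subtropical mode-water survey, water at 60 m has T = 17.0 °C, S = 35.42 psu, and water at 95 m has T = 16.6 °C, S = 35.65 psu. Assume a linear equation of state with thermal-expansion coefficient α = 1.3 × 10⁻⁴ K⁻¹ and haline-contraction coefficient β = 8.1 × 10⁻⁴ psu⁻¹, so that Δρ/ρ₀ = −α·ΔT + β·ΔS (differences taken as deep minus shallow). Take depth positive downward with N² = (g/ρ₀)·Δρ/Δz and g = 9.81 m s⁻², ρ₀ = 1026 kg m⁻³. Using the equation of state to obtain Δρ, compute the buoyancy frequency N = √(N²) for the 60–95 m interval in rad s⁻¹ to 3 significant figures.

ΔT = -0.4 K, ΔS = +0.23 psu (deep − shallow).
Δρ/ρ₀ = −αΔT + βΔS = 5.20 × 10⁻⁵ + 1.863 × 10⁻⁴ = 2.383 × 10⁻⁴, so Δρ ≈ 0.2445 kg m⁻³.
N² = (g/ρ₀)·Δρ/Δz = g·(Δρ/ρ₀)/Δz = 9.81 × 2.383 × 10⁻⁴ / 35 = 6.6792 × 10⁻⁵ s⁻².
N = √(6.6792 × 10⁻⁵) = 8.1726 × 10⁻³ rad s⁻¹ ≈ 8.17 × 10⁻³ rad s⁻¹.

8.17 × 10⁻³ rad s⁻¹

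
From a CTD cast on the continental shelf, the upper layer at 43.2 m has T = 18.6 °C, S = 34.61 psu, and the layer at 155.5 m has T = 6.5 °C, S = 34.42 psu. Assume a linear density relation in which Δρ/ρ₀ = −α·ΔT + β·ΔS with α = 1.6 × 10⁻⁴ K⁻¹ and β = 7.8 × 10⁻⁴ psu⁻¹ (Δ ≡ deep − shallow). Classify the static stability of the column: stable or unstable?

stable

ΔT = 6.5 − 18.6 = -12.1 K and ΔS = 34.42 − 34.61 = -0.19 psu (deep − shallow).
−αΔT = 1.936 × 10⁻³; βΔS = -1.482 × 10⁻⁴; sum Δρ/ρ₀ = 1.7878 × 10⁻³.
Δρ/ρ₀ > 0, so Δρ > 0: deeper water is denser → statically stable.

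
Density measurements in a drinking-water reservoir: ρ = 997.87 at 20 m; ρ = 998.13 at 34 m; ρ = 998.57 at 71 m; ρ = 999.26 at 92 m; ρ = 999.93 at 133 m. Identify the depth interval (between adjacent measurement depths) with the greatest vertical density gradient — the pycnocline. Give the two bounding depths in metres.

71–92 m

Compute the density gradient over each adjacent pair:
  20–34 m: Δρ/Δz = 0.26/14 = 0.019 kg m⁻⁴
  34–71 m: Δρ/Δz = 0.44/37 = 0.012 kg m⁻⁴
  71–92 m: Δρ/Δz = 0.69/21 = 0.033 kg m⁻⁴
  92–133 m: Δρ/Δz = 0.67/41 = 0.016 kg m⁻⁴
The largest gradient is in the 71–92 m interval — the pycnocline.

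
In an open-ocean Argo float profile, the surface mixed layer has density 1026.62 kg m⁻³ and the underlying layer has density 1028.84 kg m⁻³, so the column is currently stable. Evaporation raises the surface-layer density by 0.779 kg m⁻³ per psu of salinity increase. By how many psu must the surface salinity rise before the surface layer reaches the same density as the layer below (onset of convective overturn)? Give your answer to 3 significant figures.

Density deficit of the surface layer: 1028.84 − 1026.62 = 2.22 kg m⁻³.
Required change = 2.22 / 0.779 = 2.85 psu.

2.85 psu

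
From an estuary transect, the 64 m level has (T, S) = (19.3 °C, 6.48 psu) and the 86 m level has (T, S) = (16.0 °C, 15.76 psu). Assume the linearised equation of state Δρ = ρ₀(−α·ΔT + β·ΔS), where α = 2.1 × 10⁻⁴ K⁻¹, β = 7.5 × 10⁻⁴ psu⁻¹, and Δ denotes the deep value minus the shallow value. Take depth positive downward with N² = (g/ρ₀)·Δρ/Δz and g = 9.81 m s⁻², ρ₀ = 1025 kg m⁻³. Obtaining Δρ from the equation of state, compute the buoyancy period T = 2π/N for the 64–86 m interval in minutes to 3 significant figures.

ΔT = -3.3 K, ΔS = +9.28 psu (deep − shallow).
Δρ/ρ₀ = −αΔT + βΔS = 6.93 × 10⁻⁴ + 6.96 × 10⁻³ = 7.653 × 10⁻³, so Δρ ≈ 7.844 kg m⁻³.
N² = (g/ρ₀)·Δρ/Δz = g·(Δρ/ρ₀)/Δz = 9.81 × 7.653 × 10⁻³ / 22 = 3.4125 × 10⁻³ s⁻².
N = √(3.4125 × 10⁻³) = 0.058417 rad s⁻¹ → T = 2π/N = 107.56 s = 1.7927 min ≈ 1.79 min.

1.79 min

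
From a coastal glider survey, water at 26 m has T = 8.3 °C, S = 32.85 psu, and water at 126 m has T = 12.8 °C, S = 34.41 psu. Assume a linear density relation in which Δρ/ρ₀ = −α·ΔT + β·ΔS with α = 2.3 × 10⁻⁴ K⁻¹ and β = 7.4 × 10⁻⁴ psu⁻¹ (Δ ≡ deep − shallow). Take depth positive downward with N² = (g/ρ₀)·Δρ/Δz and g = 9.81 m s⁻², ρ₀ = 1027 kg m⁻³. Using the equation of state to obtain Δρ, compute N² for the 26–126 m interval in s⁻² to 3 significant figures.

1.17 × 10⁻⁵ s⁻²

ΔT = +4.5 K, ΔS = +1.56 psu (deep − shallow).
Δρ/ρ₀ = −αΔT + βΔS = -1.035 × 10⁻³ + 1.1544 × 10⁻³ = 1.194 × 10⁻⁴, so Δρ ≈ 0.1226 kg m⁻³.
N² = (g/ρ₀)·Δρ/Δz = g·(Δρ/ρ₀)/Δz = 9.81 × 1.194 × 10⁻⁴ / 100 = 1.1713 × 10⁻⁵ s⁻² ≈ 1.17 × 10⁻⁵ s⁻².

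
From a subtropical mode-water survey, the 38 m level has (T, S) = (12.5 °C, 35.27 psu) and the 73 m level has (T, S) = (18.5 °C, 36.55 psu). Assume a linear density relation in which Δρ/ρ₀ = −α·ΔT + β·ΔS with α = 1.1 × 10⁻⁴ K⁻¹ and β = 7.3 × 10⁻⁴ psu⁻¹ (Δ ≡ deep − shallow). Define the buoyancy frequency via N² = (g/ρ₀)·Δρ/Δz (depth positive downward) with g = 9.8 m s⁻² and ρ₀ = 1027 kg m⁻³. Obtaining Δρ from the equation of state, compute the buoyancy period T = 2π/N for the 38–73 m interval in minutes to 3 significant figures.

11.9 min

ΔT = +6.0 K, ΔS = +1.28 psu (deep − shallow).
Δρ/ρ₀ = −αΔT + βΔS = -6.60 × 10⁻⁴ + 9.344 × 10⁻⁴ = 2.744 × 10⁻⁴, so Δρ ≈ 0.2818 kg m⁻³.
N² = (g/ρ₀)·Δρ/Δz = g·(Δρ/ρ₀)/Δz = 9.8 × 2.744 × 10⁻⁴ / 35 = 7.6832 × 10⁻⁵ s⁻².
N = √(7.6832 × 10⁻⁵) = 8.7654 × 10⁻³ rad s⁻¹ → T = 2π/N = 716.82 s = 11.947 min ≈ 11.9 min.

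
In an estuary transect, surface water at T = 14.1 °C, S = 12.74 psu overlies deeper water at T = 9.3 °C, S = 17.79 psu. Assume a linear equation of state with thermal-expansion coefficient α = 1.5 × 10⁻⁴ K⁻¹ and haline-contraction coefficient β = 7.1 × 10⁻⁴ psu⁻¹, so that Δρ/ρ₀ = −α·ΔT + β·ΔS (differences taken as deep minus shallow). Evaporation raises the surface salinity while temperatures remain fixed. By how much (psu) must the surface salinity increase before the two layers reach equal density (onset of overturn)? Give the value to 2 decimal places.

6.06 psu

Neutral buoyancy requires −α(T_deep − T_surf) + β(S_deep − S_surf′) = 0.
S_surf′ = S_deep − (α/β)·ΔT = 17.79 − (1.5 × 10⁻⁴/7.1 × 10⁻⁴)·(-4.8) = 18.8041 psu.
Increase required: 18.8041 − 12.74 = 6.0641 psu.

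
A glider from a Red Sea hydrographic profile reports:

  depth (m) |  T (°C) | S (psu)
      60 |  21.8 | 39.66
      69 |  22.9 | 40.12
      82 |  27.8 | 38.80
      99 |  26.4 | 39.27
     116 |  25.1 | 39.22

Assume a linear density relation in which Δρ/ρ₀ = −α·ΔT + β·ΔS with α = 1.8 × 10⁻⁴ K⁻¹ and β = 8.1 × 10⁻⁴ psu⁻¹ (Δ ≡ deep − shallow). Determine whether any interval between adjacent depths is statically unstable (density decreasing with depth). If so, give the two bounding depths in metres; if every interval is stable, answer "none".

Evaluate Δρ/ρ₀ = −αΔT + βΔS across each adjacent pair:
  60–69 m: −αΔT+βΔS = −(1.8 × 10⁻⁴)(+1.1)+(8.1 × 10⁻⁴)(+0.46) = 1.7 × 10⁻⁴ → stable
  69–82 m: −αΔT+βΔS = −(1.8 × 10⁻⁴)(+4.9)+(8.1 × 10⁻⁴)(-1.32) = -2.0 × 10⁻³ → UNSTABLE
  82–99 m: −αΔT+βΔS = −(1.8 × 10⁻⁴)(-1.4)+(8.1 × 10⁻⁴)(+0.47) = 6.3 × 10⁻⁴ → stable
  99–116 m: −αΔT+βΔS = −(1.8 × 10⁻⁴)(-1.3)+(8.1 × 10⁻⁴)(-0.05) = 1.9 × 10⁻⁴ → stable
The 69–82 m interval has Δρ < 0: lighter water underlies denser water.

69–82 m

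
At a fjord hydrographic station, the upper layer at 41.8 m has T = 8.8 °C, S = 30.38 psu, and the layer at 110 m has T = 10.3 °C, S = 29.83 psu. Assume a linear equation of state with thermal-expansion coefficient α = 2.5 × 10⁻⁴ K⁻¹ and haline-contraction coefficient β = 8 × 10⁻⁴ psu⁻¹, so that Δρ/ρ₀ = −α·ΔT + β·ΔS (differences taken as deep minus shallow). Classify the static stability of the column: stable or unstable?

ΔT = 10.3 − 8.8 = +1.5 K and ΔS = 29.83 − 30.38 = -0.55 psu (deep − shallow).
−αΔT = -3.75 × 10⁻⁴; βΔS = -4.40 × 10⁻⁴; sum Δρ/ρ₀ = -8.15 × 10⁻⁴.
Δρ/ρ₀ < 0, so Δρ < 0: deeper water is lighter → statically unstable; the column would overturn.

unstable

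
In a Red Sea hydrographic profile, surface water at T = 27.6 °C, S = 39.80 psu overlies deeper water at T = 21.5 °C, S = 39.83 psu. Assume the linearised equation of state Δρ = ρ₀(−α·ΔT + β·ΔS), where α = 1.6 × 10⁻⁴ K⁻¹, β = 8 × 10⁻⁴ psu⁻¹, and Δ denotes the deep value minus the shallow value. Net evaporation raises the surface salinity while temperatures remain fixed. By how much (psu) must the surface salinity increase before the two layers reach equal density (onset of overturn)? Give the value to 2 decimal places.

Neutral buoyancy requires −α(T_deep − T_surf) + β(S_deep − S_surf′) = 0.
S_surf′ = S_deep − (α/β)·ΔT = 39.83 − (1.6 × 10⁻⁴/8 × 10⁻⁴)·(-6.1) = 41.0500 psu.
Increase required: 41.0500 − 39.80 = 1.2500 psu.

1.25 psu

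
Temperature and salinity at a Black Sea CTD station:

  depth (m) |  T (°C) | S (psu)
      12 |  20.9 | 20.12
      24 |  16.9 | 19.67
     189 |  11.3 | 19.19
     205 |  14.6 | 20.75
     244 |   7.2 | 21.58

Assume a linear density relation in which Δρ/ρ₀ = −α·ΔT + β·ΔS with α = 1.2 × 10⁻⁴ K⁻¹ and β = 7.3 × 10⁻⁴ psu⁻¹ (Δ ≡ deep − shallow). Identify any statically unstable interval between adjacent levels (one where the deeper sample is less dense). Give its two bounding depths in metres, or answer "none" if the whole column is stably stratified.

Evaluate Δρ/ρ₀ = −αΔT + βΔS across each adjacent pair:
  12–24 m: −αΔT+βΔS = −(1.2 × 10⁻⁴)(-4.0)+(7.3 × 10⁻⁴)(-0.45) = 1.5 × 10⁻⁴ → stable
  24–189 m: −αΔT+βΔS = −(1.2 × 10⁻⁴)(-5.6)+(7.3 × 10⁻⁴)(-0.48) = 3.2 × 10⁻⁴ → stable
  189–205 m: −αΔT+βΔS = −(1.2 × 10⁻⁴)(+3.3)+(7.3 × 10⁻⁴)(+1.56) = 7.4 × 10⁻⁴ → stable
  205–244 m: −αΔT+βΔS = −(1.2 × 10⁻⁴)(-7.4)+(7.3 × 10⁻⁴)(+0.83) = 1.5 × 10⁻³ → stable
Every interval has Δρ > 0: the column is stably stratified throughout.

none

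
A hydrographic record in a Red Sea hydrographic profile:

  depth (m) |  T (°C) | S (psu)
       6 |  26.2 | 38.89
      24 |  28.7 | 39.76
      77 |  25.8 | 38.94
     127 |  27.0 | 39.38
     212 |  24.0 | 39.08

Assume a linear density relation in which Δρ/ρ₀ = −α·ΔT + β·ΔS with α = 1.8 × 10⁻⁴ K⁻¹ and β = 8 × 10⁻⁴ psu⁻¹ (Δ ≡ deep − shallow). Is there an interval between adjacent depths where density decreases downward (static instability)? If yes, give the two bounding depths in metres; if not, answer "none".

Evaluate Δρ/ρ₀ = −αΔT + βΔS across each adjacent pair:
  6–24 m: −αΔT+βΔS = −(1.8 × 10⁻⁴)(+2.5)+(8 × 10⁻⁴)(+0.87) = 2.5 × 10⁻⁴ → stable
  24–77 m: −αΔT+βΔS = −(1.8 × 10⁻⁴)(-2.9)+(8 × 10⁻⁴)(-0.82) = -1.3 × 10⁻⁴ → UNSTABLE
  77–127 m: −αΔT+βΔS = −(1.8 × 10⁻⁴)(+1.2)+(8 × 10⁻⁴)(+0.44) = 1.4 × 10⁻⁴ → stable
  127–212 m: −αΔT+βΔS = −(1.8 × 10⁻⁴)(-3.0)+(8 × 10⁻⁴)(-0.30) = 3.0 × 10⁻⁴ → stable
The 24–77 m interval has Δρ < 0: lighter water underlies denser water.

24–77 m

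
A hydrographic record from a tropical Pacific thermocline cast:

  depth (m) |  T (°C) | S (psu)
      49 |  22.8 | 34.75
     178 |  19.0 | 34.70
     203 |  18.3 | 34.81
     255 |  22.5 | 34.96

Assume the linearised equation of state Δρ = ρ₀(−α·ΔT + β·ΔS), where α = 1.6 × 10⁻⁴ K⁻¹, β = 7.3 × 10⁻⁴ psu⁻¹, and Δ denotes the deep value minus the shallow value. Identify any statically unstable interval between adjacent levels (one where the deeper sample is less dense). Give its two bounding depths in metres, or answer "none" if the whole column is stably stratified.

203–255 m

Evaluate Δρ/ρ₀ = −αΔT + βΔS across each adjacent pair:
  49–178 m: −αΔT+βΔS = −(1.6 × 10⁻⁴)(-3.8)+(7.3 × 10⁻⁴)(-0.05) = 5.7 × 10⁻⁴ → stable
  178–203 m: −αΔT+βΔS = −(1.6 × 10⁻⁴)(-0.7)+(7.3 × 10⁻⁴)(+0.11) = 1.9 × 10⁻⁴ → stable
  203–255 m: −αΔT+βΔS = −(1.6 × 10⁻⁴)(+4.2)+(7.3 × 10⁻⁴)(+0.15) = -5.6 × 10⁻⁴ → UNSTABLE
The 203–255 m interval has Δρ < 0: lighter water underlies denser water.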